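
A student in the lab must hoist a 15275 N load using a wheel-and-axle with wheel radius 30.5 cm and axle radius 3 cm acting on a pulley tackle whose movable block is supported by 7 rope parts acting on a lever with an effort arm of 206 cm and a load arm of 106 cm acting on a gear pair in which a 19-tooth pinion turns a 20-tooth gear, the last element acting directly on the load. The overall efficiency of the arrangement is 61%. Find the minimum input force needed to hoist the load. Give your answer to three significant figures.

172 N

Wheel-and-axle MA = R/r = 30.5/3 = 10.167.
Block-and-tackle MA = number of supporting rope parts = 7.
Lever MA = effort arm / load arm = 206/106 = 1.9434.
Gear pair MA = 20/19 = 1.0526.
Combined ideal MA = 10.167 × 7 × 1.9434 × 1.0526 = 145.58.
Actual MA = 145.58 × 0.61 = 88.806.
Effort = load / actual MA = 15275 / 88.806 = 172 N.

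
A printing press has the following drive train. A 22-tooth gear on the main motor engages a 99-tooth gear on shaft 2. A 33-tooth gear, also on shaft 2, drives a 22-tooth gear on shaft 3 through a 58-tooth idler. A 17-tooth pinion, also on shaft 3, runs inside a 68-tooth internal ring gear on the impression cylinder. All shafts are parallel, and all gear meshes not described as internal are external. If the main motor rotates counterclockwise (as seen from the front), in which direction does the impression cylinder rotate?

the main motor → shaft 2: external mesh, 1 reversal → CW.
shaft 2 → shaft 3: driver → idler → driven is 2 external meshes, 2 reversals → CW.
shaft 3 → the impression cylinder: internal mesh, same direction → CW.
3 reversals in total — an odd number — so the impression cylinder turns opposite to the main motor.

clockwise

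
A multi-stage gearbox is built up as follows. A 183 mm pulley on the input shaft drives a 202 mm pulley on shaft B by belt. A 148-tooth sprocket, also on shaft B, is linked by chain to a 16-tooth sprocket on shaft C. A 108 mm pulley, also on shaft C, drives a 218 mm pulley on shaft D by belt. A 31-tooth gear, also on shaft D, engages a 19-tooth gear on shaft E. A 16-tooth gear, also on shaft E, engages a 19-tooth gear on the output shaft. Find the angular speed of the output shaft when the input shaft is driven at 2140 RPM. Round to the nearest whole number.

belt 202/183 = 1.1038 → 2140/1.1038 = 1938.7 RPM
chain 16/148 = 0.10811 → 1938.7/0.10811 = 17933 RPM
belt 218/108 = 2.0185 → 17933/2.0185 = 8884.3 RPM
gear mesh 19/31 = 0.6129 → 8884.3/0.6129 = 14495 RPM
gear mesh 19/16 = 1.1875 → 14495/1.1875 = 12207 RPM

12207 RPM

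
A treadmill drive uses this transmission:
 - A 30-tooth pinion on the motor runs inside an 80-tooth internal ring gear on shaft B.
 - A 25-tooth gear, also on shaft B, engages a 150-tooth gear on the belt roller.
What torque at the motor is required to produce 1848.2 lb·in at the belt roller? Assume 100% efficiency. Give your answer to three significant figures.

Overall ratio R = 2.6667 × 6 = 16.
Input torque = output torque / R = 1848.2 / 16 = 115.51 lb·in.

116 lb·in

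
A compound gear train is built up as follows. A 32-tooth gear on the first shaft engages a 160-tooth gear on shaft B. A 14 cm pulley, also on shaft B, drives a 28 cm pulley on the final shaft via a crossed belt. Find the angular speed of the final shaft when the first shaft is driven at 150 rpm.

the first shaft → shaft B (gear mesh, 160/32): 150 ÷ 5 = 30 rpm
shaft B → the final shaft (belt, 28/14): 30 ÷ 2 = 15 rpm

15 rpm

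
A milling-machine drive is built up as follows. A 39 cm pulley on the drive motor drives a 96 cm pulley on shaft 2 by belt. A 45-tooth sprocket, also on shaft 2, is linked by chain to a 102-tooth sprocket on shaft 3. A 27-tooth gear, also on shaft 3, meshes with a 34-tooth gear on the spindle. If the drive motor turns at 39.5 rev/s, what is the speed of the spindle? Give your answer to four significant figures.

5.622 rev/s

belt 96/39 = 2.4615 → 39.5/2.4615 = 16.047 rev/s
chain 102/45 = 2.2667 → 16.047/2.2667 = 7.0795 rev/s
gear mesh 34/27 = 1.2593 → 7.0795/1.2593 = 5.622 rev/s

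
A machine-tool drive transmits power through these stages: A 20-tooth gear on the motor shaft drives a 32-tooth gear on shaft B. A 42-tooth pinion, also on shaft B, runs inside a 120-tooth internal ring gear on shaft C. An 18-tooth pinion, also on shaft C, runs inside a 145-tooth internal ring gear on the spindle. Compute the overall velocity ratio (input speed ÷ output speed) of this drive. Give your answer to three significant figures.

36.8

Each stage contributes driven/driver: gear mesh 32/20 = 1.6, internal gear 120/42 = 2.8571, internal gear 145/18 = 8.0556.
Overall: 1.6 × 2.8571 × 8.0556 = 36.825.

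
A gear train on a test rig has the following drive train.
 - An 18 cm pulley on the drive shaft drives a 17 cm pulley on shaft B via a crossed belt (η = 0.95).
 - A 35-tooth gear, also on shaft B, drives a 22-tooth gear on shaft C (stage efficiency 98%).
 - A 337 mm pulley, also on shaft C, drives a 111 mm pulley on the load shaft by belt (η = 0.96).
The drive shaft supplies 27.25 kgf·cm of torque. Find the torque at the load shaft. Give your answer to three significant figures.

Belt: ratio = 17/18 = 0.94444; torque at shaft B = 27.25 × 0.94444 × 0.95 = 24.449 kgf·cm.
Gear mesh: ratio = 22/35 = 0.62857; torque at shaft C = 24.449 × 0.62857 × 0.98 = 15.061 kgf·cm.
Belt: ratio = 111/337 = 0.32938; torque at the load shaft = 15.061 × 0.32938 × 0.96 = 4.7622 kgf·cm.

4.76 kgf·cm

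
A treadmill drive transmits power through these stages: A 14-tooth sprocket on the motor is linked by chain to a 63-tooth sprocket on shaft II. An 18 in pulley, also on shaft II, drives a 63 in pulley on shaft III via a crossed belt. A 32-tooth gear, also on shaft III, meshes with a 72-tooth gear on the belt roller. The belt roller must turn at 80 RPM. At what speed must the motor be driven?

Overall ratio R = 4.5 × 3.5 × 2.25 = 35.438.
Required input speed = output speed × R = 80 × 35.438 = 2835 RPM.

2835 RPM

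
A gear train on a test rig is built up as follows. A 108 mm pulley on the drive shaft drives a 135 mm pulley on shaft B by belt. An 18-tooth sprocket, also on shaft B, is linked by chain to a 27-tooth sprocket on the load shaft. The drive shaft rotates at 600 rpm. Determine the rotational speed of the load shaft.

Belt: ratio = 135/108 = 1.25, so shaft B turns at 600 / 1.25 = 480 rpm.
Chain: ratio = 27/18 = 1.5, so the load shaft turns at 480 / 1.5 = 320 rpm.

320 rpm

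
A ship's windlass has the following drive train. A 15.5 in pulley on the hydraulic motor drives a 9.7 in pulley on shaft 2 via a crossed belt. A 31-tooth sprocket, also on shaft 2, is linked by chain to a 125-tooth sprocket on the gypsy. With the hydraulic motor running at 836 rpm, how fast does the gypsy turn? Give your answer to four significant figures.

331.3 rpm

the hydraulic motor → shaft 2 (belt, 9.7/15.5): 836 ÷ 0.62581 = 1335.9 rpm
shaft 2 → the gypsy (chain, 125/31): 1335.9 ÷ 4.0323 = 331.3 rpm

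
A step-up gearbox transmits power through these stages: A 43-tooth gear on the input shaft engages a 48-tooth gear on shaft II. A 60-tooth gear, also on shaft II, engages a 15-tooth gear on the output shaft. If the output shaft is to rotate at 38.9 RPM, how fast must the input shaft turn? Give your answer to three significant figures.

10.9 RPM

Overall ratio R = 1.1163 × 0.25 = 0.27907.
Required input speed = output speed × R = 38.9 × 0.27907 = 10.856 RPM.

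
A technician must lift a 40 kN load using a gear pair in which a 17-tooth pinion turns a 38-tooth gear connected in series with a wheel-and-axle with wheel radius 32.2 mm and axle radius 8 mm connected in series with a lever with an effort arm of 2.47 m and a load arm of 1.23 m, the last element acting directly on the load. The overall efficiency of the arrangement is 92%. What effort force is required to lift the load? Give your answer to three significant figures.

Gear pair MA = 38/17 = 2.2353.
Wheel-and-axle MA = R/r = 32.2/8 = 4.025.
Lever MA = effort arm / load arm = 2.47/1.23 = 2.0081.
Combined ideal MA = 2.2353 × 4.025 × 2.0081 = 18.067.
Actual MA = 18.067 × 0.92 = 16.622.
Effort = load / actual MA = 40 / 16.622 = 2.4065 kN.

2.41 kN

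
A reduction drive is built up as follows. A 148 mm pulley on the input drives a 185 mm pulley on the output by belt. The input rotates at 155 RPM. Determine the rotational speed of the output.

Belt: ratio = 185/148 = 1.25, so the output turns at 155 / 1.25 = 124 RPM.

124 RPM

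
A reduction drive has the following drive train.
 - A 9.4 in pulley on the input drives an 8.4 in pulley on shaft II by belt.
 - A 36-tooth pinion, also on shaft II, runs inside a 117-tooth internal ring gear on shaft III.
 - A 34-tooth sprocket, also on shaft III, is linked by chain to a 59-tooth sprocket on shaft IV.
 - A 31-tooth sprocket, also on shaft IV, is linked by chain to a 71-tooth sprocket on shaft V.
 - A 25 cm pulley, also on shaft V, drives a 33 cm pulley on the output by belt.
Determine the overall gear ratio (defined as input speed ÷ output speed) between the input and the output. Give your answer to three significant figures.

15.2

Each stage contributes driven/driver: belt 8.4/9.4 = 0.89362, internal gear 117/36 = 3.25, chain 59/34 = 1.7353, chain 71/31 = 2.2903, belt 33/25 = 1.32.
Overall: 0.89362 × 3.25 × 1.7353 × 2.2903 × 1.32 = 15.236.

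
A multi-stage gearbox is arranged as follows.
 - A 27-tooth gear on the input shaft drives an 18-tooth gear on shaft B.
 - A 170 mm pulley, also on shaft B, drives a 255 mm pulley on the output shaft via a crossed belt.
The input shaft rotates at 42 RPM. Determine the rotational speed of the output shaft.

gear mesh 18/27 = 0.66667 → 42/0.66667 = 63 RPM
belt 255/170 = 1.5 → 63/1.5 = 42 RPM

42 RPM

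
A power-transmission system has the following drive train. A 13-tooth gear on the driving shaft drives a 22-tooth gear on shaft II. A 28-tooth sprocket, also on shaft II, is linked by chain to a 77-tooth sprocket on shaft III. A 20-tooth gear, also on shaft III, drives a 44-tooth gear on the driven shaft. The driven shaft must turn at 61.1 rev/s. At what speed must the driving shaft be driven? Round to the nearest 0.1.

625.6 rev/s

Overall ratio R = 1.6923 × 2.75 × 2.2 = 10.238.
Required input speed = output speed × R = 61.1 × 10.238 = 625.57 rev/s.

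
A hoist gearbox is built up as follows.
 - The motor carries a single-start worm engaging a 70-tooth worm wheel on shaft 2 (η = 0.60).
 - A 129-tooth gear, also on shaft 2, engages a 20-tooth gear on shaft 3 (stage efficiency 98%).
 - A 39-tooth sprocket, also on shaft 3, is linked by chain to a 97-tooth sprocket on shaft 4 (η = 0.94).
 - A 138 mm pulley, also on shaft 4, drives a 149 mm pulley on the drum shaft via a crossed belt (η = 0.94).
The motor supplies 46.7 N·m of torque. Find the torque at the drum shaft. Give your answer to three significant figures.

Worm: ratio = 70/1 = 70; torque at shaft 2 = 46.7 × 70 × 0.60 = 1961.4 N·m.
Gear mesh: ratio = 20/129 = 0.15504; torque at shaft 3 = 1961.4 × 0.15504 × 0.98 = 298.01 N·m.
Chain: ratio = 97/39 = 2.4872; torque at shaft 4 = 298.01 × 2.4872 × 0.94 = 696.73 N·m.
Belt: ratio = 149/138 = 1.0797; torque at the drum shaft = 696.73 × 1.0797 × 0.94 = 707.14 N·m.

707 N·m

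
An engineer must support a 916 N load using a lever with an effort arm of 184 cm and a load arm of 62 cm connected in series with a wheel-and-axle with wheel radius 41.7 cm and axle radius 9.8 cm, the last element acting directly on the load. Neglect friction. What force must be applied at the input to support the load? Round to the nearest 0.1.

Lever MA = effort arm / load arm = 184/62 = 2.9677.
Wheel-and-axle MA = R/r = 41.7/9.8 = 4.2551.
Combined ideal MA = 2.9677 × 4.2551 = 12.628.
Effort = load / MA = 916 / 12.628 = 72.537 N.

72.5 N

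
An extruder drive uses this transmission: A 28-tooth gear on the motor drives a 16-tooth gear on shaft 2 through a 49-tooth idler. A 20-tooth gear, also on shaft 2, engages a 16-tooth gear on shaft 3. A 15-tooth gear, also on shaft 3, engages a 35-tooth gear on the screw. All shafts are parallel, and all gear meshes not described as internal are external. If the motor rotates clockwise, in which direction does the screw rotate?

clockwise

the motor → shaft 2: driver → idler → driven is 2 external meshes, 2 reversals → CW.
shaft 2 → shaft 3: external mesh, 1 reversal → CCW.
shaft 3 → the screw: external mesh, 1 reversal → CW.
4 reversals in total — an even number — so the screw turns the same way as the motor.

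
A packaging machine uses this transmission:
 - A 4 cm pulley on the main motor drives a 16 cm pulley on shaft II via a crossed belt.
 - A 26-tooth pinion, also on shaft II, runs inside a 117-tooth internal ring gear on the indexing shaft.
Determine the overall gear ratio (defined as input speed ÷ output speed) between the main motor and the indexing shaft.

Each stage contributes driven/driver: belt 16/4 = 4, internal gear 117/26 = 4.5.
Overall: 4 × 4.5 = 18.

18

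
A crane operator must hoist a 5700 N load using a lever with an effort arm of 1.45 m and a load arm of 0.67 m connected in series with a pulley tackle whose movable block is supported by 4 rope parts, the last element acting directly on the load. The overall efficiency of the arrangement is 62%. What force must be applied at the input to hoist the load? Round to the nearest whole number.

Lever MA = effort arm / load arm = 1.45/0.67 = 2.1642.
Block-and-tackle MA = number of supporting rope parts = 4.
Combined ideal MA = 2.1642 × 4 = 8.6567.
Actual MA = 8.6567 × 0.62 = 5.3672.
Effort = load / actual MA = 5700 / 5.3672 = 1062 N.

1062 N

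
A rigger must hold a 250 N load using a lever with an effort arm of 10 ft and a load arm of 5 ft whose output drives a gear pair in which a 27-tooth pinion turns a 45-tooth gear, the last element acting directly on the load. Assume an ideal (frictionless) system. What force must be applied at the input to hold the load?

Lever MA = effort arm / load arm = 10/5 = 2.
Gear pair MA = 45/27 = 1.6667.
Combined ideal MA = 2 × 1.6667 = 3.3333.
Effort = load / MA = 250 / 3.3333 = 75 N.

75 N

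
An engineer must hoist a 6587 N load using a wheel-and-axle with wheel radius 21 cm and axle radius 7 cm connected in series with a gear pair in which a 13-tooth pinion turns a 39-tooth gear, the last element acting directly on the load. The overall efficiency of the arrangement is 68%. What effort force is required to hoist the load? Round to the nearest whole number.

1076 N

Wheel-and-axle MA = R/r = 21/7 = 3.
Gear pair MA = 39/13 = 3.
Combined ideal MA = 3 × 3 = 9.
Actual MA = 9 × 0.68 = 6.12.
Effort = load / actual MA = 6587 / 6.12 = 1076.3 N.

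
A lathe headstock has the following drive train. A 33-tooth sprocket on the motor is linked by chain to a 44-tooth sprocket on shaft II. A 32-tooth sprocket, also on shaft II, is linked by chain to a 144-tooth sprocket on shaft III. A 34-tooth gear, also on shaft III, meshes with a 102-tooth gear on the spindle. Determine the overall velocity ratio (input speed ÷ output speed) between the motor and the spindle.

18

Each stage contributes driven/driver: chain 44/33 = 1.3333, chain 144/32 = 4.5, gear mesh 102/34 = 3.
Overall: 1.3333 × 4.5 × 3 = 18.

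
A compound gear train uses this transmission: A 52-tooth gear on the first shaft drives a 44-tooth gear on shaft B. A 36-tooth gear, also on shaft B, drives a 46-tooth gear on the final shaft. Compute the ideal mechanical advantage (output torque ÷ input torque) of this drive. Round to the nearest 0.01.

Each stage contributes driven/driver: gear mesh 44/52 = 0.84615, gear mesh 46/36 = 1.2778.
Overall: 0.84615 × 1.2778 = 1.0812.

1.08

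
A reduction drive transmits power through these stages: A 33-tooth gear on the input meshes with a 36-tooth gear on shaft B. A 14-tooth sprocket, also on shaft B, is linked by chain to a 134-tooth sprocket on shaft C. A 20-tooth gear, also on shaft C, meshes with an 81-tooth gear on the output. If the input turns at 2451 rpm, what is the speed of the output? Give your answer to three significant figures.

gear mesh 36/33 = 1.0909 → 2451/1.0909 = 2246.8 rpm
chain 134/14 = 9.5714 → 2246.8/9.5714 = 234.74 rpm
gear mesh 81/20 = 4.05 → 234.74/4.05 = 57.959 rpm

58.0 rpm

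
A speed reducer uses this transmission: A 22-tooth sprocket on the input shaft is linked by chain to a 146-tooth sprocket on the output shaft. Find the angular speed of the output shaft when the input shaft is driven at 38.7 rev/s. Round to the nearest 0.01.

Chain: ratio = 146/22 = 6.6364, so the output shaft turns at 38.7 / 6.6364 = 5.8315 rev/s.

5.83 rev/s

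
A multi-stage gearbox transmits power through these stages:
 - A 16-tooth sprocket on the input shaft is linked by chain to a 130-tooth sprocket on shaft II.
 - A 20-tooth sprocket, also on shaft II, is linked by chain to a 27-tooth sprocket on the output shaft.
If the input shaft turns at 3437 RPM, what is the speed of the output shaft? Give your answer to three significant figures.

313 RPM

chain 130/16 = 8.125 → 3437/8.125 = 423.02 RPM
chain 27/20 = 1.35 → 423.02/1.35 = 313.34 RPM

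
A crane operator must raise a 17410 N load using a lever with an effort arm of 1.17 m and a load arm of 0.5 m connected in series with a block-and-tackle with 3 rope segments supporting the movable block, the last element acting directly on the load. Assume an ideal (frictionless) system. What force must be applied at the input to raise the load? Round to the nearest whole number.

Lever MA = effort arm / load arm = 1.17/0.5 = 2.34.
Block-and-tackle MA = number of supporting rope parts = 3.
Combined ideal MA = 2.34 × 3 = 7.02.
Effort = load / MA = 17410 / 7.02 = 2480.1 N.

2480 N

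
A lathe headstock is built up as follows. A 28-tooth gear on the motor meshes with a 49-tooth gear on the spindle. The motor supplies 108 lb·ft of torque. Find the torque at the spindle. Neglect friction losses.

189 lb·ft

gear mesh 49/28 = 1.75 → τ = 108·1.75 = 189 lb·ft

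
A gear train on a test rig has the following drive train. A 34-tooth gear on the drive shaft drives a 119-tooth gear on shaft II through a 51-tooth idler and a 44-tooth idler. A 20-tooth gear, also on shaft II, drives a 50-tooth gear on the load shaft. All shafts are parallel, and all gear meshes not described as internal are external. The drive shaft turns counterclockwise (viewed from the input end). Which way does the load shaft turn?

the drive shaft → shaft II: driver → idler → idler → driven is 3 external meshes, 3 reversals → CW.
shaft II → the load shaft: external mesh, 1 reversal → CCW.
4 reversals in total — an even number — so the load shaft turns the same way as the drive shaft.

counterclockwise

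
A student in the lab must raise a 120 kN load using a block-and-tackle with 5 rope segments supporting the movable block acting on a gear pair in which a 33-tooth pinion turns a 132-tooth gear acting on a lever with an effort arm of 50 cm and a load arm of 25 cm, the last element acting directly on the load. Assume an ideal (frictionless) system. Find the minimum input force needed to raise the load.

Block-and-tackle MA = number of supporting rope parts = 5.
Gear pair MA = 132/33 = 4.
Lever MA = effort arm / load arm = 50/25 = 2.
Combined ideal MA = 5 × 4 × 2 = 40.
Effort = load / MA = 120 / 40 = 3 kN.

3 kN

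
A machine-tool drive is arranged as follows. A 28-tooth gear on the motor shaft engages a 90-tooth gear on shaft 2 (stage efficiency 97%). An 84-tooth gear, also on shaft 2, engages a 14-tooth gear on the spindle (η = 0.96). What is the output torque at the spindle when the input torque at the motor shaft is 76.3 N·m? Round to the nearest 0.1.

38.1 N·m

After the gear mesh (90/28): 76.3 × 3.2143 × 0.97 = 237.89 N·m
After the gear mesh (14/84): 237.89 × 0.16667 × 0.96 = 38.063 N·m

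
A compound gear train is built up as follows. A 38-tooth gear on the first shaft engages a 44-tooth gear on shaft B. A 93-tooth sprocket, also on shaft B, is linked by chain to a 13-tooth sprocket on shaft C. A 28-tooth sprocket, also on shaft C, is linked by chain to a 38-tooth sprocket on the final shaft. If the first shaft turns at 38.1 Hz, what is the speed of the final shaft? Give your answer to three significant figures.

gear mesh 44/38 = 1.1579 → 38.1/1.1579 = 32.905 Hz
chain 13/93 = 0.13978 → 32.905/0.13978 = 235.39 Hz
chain 38/28 = 1.3571 → 235.39/1.3571 = 173.45 Hz

173 Hz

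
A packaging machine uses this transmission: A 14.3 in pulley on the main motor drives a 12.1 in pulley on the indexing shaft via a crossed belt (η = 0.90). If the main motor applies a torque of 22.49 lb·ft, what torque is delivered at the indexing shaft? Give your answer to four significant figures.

17.13 lb·ft

Belt: ratio = 12.1/14.3 = 0.84615; torque at the indexing shaft = 22.49 × 0.84615 × 0.90 = 17.127 lb·ft.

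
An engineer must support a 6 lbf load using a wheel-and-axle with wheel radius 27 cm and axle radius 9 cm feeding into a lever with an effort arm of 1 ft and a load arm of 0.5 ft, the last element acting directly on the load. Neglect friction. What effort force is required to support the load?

Wheel-and-axle MA = R/r = 27/9 = 3.
Lever MA = effort arm / load arm = 1/0.5 = 2.
Combined ideal MA = 3 × 2 = 6.
Effort = load / MA = 6 / 6 = 1 lbf.

1 lbf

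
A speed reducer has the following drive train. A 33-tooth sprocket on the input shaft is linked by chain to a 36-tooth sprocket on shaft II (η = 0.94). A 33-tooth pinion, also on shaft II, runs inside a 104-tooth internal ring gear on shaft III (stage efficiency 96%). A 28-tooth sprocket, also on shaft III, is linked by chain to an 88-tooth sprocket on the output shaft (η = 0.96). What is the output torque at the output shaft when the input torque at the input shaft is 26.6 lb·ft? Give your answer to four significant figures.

Chain: ratio = 36/33 = 1.0909; torque at shaft II = 26.6 × 1.0909 × 0.94 = 27.277 lb·ft.
Internal gear: ratio = 104/33 = 3.1515; torque at shaft III = 27.277 × 3.1515 × 0.96 = 82.526 lb·ft.
Chain: ratio = 88/28 = 3.1429; torque at the output shaft = 82.526 × 3.1429 × 0.96 = 248.99 lb·ft.

249.0 lb·ft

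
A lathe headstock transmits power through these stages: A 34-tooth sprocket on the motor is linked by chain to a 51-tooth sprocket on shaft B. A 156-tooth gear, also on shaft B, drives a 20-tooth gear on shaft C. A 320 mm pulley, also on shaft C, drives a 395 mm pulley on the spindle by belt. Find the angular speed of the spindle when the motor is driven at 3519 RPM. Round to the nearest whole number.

14824 RPM

Chain: ratio = 51/34 = 1.5, so shaft B turns at 3519 / 1.5 = 2346 RPM.
Gear mesh: ratio = 20/156 = 0.12821, so shaft C turns at 2346 / 0.12821 = 18299 RPM.
Belt: ratio = 395/320 = 1.2344, so the spindle turns at 18299 / 1.2344 = 14824 RPM.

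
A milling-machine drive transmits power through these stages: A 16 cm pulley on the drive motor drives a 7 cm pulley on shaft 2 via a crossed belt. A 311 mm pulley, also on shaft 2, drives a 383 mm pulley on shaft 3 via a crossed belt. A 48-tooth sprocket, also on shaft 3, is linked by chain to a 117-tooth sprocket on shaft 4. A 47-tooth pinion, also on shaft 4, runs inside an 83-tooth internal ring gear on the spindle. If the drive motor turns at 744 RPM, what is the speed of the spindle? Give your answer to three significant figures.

belt 7/16 = 0.4375 → 744/0.4375 = 1700.6 RPM
belt 383/311 = 1.2315 → 1700.6/1.2315 = 1380.9 RPM
chain 117/48 = 2.4375 → 1380.9/2.4375 = 566.52 RPM
internal gear 83/47 = 1.766 → 566.52/1.766 = 320.8 RPM

321 RPM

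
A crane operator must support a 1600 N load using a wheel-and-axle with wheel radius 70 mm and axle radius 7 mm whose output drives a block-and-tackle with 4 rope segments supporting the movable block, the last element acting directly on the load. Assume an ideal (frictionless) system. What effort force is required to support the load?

40 N

Wheel-and-axle MA = R/r = 70/7 = 10.
Block-and-tackle MA = number of supporting rope parts = 4.
Combined ideal MA = 10 × 4 = 40.
Effort = load / MA = 1600 / 40 = 40 N.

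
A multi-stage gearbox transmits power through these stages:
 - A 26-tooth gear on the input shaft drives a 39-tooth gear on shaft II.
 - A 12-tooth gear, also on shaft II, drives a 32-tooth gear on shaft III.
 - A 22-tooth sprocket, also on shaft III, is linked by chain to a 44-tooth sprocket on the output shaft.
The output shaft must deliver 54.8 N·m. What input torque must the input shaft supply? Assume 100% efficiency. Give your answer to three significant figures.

Overall ratio R = 1.5 × 2.6667 × 2 = 8.
Input torque = output torque / R = 54.8 / 8 = 6.85 N·m.

6.85 N·m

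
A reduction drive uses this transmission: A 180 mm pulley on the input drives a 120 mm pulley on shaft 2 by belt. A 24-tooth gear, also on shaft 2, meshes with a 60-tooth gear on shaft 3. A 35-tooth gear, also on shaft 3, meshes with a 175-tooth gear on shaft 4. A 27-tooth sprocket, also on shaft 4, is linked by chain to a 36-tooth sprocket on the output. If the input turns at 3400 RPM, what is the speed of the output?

306 RPM

belt 120/180 = 0.66667 → 3400/0.66667 = 5100 RPM
gear mesh 60/24 = 2.5 → 5100/2.5 = 2040 RPM
gear mesh 175/35 = 5 → 2040/5 = 408 RPM
chain 36/27 = 1.3333 → 408/1.3333 = 306 RPM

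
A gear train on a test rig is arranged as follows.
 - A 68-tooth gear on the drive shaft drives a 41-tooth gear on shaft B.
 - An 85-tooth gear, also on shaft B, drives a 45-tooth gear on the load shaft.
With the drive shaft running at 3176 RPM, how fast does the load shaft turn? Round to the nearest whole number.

gear mesh 41/68 = 0.60294 → 3176/0.60294 = 5267.5 RPM
gear mesh 45/85 = 0.52941 → 5267.5/0.52941 = 9949.7 RPM

9950 RPM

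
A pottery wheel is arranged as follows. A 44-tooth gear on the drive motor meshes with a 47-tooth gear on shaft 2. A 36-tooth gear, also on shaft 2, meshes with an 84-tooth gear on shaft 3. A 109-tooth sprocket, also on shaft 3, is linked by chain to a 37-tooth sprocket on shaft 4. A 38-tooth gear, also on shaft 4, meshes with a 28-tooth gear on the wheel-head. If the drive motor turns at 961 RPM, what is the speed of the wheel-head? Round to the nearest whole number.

the drive motor → shaft 2 (gear mesh, 47/44): 961 ÷ 1.0682 = 899.66 RPM
shaft 2 → shaft 3 (gear mesh, 84/36): 899.66 ÷ 2.3333 = 385.57 RPM
shaft 3 → shaft 4 (chain, 37/109): 385.57 ÷ 0.33945 = 1135.9 RPM
shaft 4 → the wheel-head (gear mesh, 28/38): 1135.9 ÷ 0.73684 = 1541.5 RPM

1542 RPM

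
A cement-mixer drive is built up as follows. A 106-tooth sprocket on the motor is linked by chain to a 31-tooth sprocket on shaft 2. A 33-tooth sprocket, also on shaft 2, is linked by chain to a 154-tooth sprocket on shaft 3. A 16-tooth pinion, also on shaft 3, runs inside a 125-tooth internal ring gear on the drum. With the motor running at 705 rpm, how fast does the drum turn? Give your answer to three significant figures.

the motor → shaft 2 (chain, 31/106): 705 ÷ 0.29245 = 2410.6 rpm
shaft 2 → shaft 3 (chain, 154/33): 2410.6 ÷ 4.6667 = 516.57 rpm
shaft 3 → the drum (internal gear, 125/16): 516.57 ÷ 7.8125 = 66.121 rpm

66.1 rpm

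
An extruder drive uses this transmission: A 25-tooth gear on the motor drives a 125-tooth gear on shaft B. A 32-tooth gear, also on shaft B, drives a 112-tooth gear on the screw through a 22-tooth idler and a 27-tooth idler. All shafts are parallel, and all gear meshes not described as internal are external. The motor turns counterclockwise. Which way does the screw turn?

the motor → shaft B: external mesh, 1 reversal → CW.
shaft B → the screw: driver → idler → idler → driven is 3 external meshes, 3 reversals → CCW.
4 reversals in total — an even number — so the screw turns the same way as the motor.

counterclockwise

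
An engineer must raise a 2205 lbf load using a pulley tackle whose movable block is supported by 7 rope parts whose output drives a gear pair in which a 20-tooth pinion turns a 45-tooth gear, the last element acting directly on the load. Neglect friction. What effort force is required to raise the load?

140 lbf

Block-and-tackle MA = number of supporting rope parts = 7.
Gear pair MA = 45/20 = 2.25.
Combined ideal MA = 7 × 2.25 = 15.75.
Effort = load / MA = 2205 / 15.75 = 140 lbf.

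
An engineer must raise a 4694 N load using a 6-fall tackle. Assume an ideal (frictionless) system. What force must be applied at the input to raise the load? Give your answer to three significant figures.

782 N

Block-and-tackle MA = number of supporting rope parts = 6.
Effort = load / MA = 4694 / 6 = 782.33 N.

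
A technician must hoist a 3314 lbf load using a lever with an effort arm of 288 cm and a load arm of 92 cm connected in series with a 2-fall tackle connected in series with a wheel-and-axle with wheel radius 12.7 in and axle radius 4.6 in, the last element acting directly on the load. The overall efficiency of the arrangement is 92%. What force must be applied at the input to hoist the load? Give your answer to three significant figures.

208 lbf

Lever MA = effort arm / load arm = 288/92 = 3.1304.
Block-and-tackle MA = number of supporting rope parts = 2.
Wheel-and-axle MA = R/r = 12.7/4.6 = 2.7609.
Combined ideal MA = 3.1304 × 2 × 2.7609 = 17.285.
Actual MA = 17.285 × 0.92 = 15.903.
Effort = load / actual MA = 3314 / 15.903 = 208.39 lbf.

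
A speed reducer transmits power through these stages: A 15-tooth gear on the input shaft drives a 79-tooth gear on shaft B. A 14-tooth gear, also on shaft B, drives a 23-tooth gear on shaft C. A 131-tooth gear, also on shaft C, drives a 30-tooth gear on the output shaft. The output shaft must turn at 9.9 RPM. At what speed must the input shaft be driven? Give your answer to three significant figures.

19.6 RPM

Overall ratio R = 5.2667 × 1.6429 × 0.22901 = 1.9815.
Required input speed = output speed × R = 9.9 × 1.9815 = 19.616 RPM.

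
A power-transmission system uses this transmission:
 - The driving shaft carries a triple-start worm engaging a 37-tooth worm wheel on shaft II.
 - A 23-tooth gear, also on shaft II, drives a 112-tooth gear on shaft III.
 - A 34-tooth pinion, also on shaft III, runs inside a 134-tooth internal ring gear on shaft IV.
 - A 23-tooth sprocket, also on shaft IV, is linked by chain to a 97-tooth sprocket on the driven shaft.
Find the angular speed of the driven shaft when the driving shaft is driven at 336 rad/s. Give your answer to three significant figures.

worm 37/3 = 12.333 → 336/12.333 = 27.243 rad/s
gear mesh 112/23 = 4.8696 → 27.243/4.8696 = 5.5946 rad/s
internal gear 134/34 = 3.9412 → 5.5946/3.9412 = 1.4195 rad/s
chain 97/23 = 4.2174 → 1.4195/4.2174 = 0.33659 rad/s

0.337 rad/s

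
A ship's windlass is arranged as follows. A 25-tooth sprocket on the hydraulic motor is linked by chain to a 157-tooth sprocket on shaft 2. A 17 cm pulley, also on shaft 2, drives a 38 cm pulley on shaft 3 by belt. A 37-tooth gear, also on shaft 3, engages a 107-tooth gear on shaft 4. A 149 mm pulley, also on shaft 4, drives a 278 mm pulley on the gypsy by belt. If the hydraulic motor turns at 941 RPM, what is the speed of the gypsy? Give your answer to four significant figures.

the hydraulic motor → shaft 2 (chain, 157/25): 941 ÷ 6.28 = 149.84 RPM
shaft 2 → shaft 3 (belt, 38/17): 149.84 ÷ 2.2353 = 67.034 RPM
shaft 3 → shaft 4 (gear mesh, 107/37): 67.034 ÷ 2.8919 = 23.18 RPM
shaft 4 → the gypsy (belt, 278/149): 23.18 ÷ 1.8658 = 12.424 RPM

12.42 RPM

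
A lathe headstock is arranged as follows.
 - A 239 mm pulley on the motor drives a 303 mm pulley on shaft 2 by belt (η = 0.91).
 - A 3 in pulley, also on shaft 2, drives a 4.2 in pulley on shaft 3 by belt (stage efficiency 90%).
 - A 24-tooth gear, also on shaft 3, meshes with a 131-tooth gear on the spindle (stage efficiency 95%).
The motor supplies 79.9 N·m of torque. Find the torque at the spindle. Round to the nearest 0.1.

belt 303/239 = 1.2678 → τ = 79.9·1.2678·0.91 = 92.179 N·m
belt 4.2/3 = 1.4 → τ = 92.179·1.4·0.90 = 116.15 N·m
gear mesh 131/24 = 5.4583 → τ = 116.15·5.4583·0.95 = 602.26 N·m

602.3 N·m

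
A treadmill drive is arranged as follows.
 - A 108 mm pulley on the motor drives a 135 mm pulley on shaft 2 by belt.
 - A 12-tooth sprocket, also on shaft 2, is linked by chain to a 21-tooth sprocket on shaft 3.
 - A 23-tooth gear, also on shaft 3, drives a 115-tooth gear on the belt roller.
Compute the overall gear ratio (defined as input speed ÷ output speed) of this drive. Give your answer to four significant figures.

Each stage contributes driven/driver: belt 135/108 = 1.25, chain 21/12 = 1.75, gear mesh 115/23 = 5.
Overall: 1.25 × 1.75 × 5 = 10.938.

10.94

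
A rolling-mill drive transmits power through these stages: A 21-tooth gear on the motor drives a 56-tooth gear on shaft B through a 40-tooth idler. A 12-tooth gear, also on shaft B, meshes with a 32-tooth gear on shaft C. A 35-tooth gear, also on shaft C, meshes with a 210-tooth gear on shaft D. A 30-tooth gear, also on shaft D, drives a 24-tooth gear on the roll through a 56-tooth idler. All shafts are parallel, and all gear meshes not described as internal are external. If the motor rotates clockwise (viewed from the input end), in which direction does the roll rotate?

clockwise

the motor → shaft B: driver → idler → driven is 2 external meshes, 2 reversals → CW.
shaft B → shaft C: external mesh, 1 reversal → CCW.
shaft C → shaft D: external mesh, 1 reversal → CW.
shaft D → the roll: driver → idler → driven is 2 external meshes, 2 reversals → CW.
6 reversals in total — an even number — so the roll turns the same way as the motor.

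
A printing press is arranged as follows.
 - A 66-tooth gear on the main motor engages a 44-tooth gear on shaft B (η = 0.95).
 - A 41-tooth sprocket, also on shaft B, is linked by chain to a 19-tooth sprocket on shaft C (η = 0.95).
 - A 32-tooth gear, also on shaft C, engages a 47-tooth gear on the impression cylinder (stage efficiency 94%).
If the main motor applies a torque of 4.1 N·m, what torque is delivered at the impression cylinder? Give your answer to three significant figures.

1.58 N·m

gear mesh 44/66 = 0.66667 → τ = 4.1·0.66667·0.95 = 2.5967 N·m
chain 19/41 = 0.46341 → τ = 2.5967·0.46341·0.95 = 1.1432 N·m
gear mesh 47/32 = 1.4688 → τ = 1.1432·1.4688·0.94 = 1.5783 N·m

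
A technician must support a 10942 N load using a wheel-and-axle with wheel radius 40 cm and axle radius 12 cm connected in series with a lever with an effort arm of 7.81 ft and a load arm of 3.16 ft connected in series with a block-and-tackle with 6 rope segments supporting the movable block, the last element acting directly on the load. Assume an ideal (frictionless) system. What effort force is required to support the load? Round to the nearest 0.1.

221.4 N

Wheel-and-axle MA = R/r = 40/12 = 3.3333.
Lever MA = effort arm / load arm = 7.81/3.16 = 2.4715.
Block-and-tackle MA = number of supporting rope parts = 6.
Combined ideal MA = 3.3333 × 2.4715 × 6 = 49.43.
Effort = load / MA = 10942 / 49.43 = 221.36 N.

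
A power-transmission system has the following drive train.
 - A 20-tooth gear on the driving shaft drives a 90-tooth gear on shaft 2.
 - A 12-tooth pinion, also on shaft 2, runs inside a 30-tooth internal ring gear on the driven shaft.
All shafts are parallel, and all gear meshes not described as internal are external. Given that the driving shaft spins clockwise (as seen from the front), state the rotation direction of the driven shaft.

anticlockwise

the driving shaft → shaft 2: external mesh, 1 reversal → CCW.
shaft 2 → the driven shaft: internal mesh, same direction → CCW.
1 reversal in total — an odd number — so the driven shaft turns opposite to the driving shaft.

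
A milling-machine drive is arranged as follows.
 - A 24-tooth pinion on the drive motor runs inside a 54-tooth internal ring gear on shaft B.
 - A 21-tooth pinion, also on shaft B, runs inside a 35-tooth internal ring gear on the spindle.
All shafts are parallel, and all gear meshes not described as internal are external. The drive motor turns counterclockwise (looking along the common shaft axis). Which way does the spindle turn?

the drive motor → shaft B: internal mesh, same direction → CCW.
shaft B → the spindle: internal mesh, same direction → CCW.
0 reversals in total — an even number — so the spindle turns the same way as the drive motor.

counterclockwise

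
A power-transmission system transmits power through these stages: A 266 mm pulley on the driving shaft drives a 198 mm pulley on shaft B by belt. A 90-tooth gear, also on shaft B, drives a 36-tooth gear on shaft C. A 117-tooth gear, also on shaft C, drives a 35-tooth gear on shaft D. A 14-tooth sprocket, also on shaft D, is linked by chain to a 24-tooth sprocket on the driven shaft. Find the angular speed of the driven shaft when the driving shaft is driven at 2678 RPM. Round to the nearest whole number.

17539 RPM

belt 198/266 = 0.74436 → 2678/0.74436 = 3597.7 RPM
gear mesh 36/90 = 0.4 → 3597.7/0.4 = 8994.3 RPM
gear mesh 35/117 = 0.29915 → 8994.3/0.29915 = 30067 RPM
chain 24/14 = 1.7143 → 30067/1.7143 = 17539 RPM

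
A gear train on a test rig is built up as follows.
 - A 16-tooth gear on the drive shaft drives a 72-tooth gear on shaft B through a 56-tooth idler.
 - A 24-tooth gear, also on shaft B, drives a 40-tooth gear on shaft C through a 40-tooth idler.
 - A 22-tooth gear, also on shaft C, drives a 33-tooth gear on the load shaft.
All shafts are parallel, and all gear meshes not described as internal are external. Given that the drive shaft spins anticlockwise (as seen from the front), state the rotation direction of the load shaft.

clockwise

the drive shaft → shaft B: driver → idler → driven is 2 external meshes, 2 reversals → CCW.
shaft B → shaft C: driver → idler → driven is 2 external meshes, 2 reversals → CCW.
shaft C → the load shaft: external mesh, 1 reversal → CW.
5 reversals in total — an odd number — so the load shaft turns opposite to the drive shaft.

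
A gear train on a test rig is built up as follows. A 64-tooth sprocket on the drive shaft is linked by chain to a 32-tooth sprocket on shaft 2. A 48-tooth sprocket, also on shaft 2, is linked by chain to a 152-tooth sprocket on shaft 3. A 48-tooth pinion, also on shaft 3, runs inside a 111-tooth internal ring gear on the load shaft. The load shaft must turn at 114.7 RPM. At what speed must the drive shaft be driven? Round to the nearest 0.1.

420.0 RPM

Overall ratio R = 0.5 × 3.1667 × 2.3125 = 3.6615.
Required input speed = output speed × R = 114.7 × 3.6615 = 419.97 RPM.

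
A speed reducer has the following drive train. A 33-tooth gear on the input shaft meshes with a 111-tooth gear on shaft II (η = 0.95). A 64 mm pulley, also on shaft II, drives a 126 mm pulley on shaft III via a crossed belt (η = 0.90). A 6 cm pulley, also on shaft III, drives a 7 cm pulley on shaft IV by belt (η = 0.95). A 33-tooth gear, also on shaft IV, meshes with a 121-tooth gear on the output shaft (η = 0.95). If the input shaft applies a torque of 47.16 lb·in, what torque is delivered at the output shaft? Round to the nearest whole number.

1031 lb·in

Gear mesh: ratio = 111/33 = 3.3636; torque at shaft II = 47.16 × 3.3636 × 0.95 = 150.7 lb·in.
Belt: ratio = 126/64 = 1.9688; torque at shaft III = 150.7 × 1.9688 × 0.90 = 267.02 lb·in.
Belt: ratio = 7/6 = 1.1667; torque at shaft IV = 267.02 × 1.1667 × 0.95 = 295.94 lb·in.
Gear mesh: ratio = 121/33 = 3.6667; torque at the output shaft = 295.94 × 3.6667 × 0.95 = 1030.9 lb·in.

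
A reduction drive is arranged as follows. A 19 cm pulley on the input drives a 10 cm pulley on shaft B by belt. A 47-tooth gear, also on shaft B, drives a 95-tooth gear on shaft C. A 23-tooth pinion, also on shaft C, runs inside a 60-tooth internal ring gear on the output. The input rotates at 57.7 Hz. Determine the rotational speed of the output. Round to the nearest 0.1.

20.8 Hz

the input → shaft B (belt, 10/19): 57.7 ÷ 0.52632 = 109.63 Hz
shaft B → shaft C (gear mesh, 95/47): 109.63 ÷ 2.0213 = 54.238 Hz
shaft C → the output (internal gear, 60/23): 54.238 ÷ 2.6087 = 20.791 Hz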